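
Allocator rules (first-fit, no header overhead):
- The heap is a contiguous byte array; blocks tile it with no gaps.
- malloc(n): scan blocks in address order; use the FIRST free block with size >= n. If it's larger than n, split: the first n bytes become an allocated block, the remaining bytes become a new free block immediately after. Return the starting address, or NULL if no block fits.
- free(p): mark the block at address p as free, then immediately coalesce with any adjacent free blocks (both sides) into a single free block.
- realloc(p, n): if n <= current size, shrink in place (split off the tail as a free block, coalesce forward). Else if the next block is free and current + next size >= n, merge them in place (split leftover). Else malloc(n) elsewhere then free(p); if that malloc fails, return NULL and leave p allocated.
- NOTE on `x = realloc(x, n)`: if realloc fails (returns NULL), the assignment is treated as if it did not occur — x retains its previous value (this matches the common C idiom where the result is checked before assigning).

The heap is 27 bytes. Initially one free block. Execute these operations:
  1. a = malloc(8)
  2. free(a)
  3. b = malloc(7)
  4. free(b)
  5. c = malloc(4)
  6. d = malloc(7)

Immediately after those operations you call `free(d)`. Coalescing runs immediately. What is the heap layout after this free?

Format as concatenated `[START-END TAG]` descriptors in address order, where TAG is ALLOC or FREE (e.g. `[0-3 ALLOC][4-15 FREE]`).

Op 1: a = malloc(8) -> a = 0; heap: [0-7 ALLOC][8-26 FREE]
Op 2: free(a) -> (freed a); heap: [0-26 FREE]
Op 3: b = malloc(7) -> b = 0; heap: [0-6 ALLOC][7-26 FREE]
Op 4: free(b) -> (freed b); heap: [0-26 FREE]
Op 5: c = malloc(4) -> c = 0; heap: [0-3 ALLOC][4-26 FREE]
Op 6: d = malloc(7) -> d = 4; heap: [0-3 ALLOC][4-10 ALLOC][11-26 FREE]
free(d): d = 4 -> block [4-10 ALLOC]; mark free, coalesce with adjacent free neighbors -> [0-3 ALLOC][4-26 FREE]

Answer: [0-3 ALLOC][4-26 FREE]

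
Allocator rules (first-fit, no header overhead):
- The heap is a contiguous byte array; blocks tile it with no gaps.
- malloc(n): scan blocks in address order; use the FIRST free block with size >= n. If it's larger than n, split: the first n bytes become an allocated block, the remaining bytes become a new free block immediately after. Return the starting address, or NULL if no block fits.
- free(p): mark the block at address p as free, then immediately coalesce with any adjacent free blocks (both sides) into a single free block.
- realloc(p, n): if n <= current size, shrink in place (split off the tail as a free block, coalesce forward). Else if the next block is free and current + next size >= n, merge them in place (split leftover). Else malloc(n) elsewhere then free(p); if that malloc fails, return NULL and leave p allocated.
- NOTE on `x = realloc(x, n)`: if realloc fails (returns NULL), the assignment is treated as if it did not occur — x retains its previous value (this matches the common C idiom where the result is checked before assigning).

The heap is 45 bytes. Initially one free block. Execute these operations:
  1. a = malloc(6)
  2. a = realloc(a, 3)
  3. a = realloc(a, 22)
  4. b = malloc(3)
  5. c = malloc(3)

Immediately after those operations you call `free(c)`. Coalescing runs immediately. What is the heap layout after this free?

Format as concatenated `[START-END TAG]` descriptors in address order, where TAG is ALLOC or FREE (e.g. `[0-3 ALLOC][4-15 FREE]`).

Answer: [0-21 ALLOC][22-24 ALLOC][25-44 FREE]

Derivation:
Op 1: a = malloc(6) -> a = 0; heap: [0-5 ALLOC][6-44 FREE]
Op 2: a = realloc(a, 3) -> a = 0; heap: [0-2 ALLOC][3-44 FREE]
Op 3: a = realloc(a, 22) -> a = 0; heap: [0-21 ALLOC][22-44 FREE]
Op 4: b = malloc(3) -> b = 22; heap: [0-21 ALLOC][22-24 ALLOC][25-44 FREE]
Op 5: c = malloc(3) -> c = 25; heap: [0-21 ALLOC][22-24 ALLOC][25-27 ALLOC][28-44 FREE]
free(c): c = 25 -> block [25-27 ALLOC]; mark free, coalesce with adjacent free neighbors -> [0-21 ALLOC][22-24 ALLOC][25-44 FREE]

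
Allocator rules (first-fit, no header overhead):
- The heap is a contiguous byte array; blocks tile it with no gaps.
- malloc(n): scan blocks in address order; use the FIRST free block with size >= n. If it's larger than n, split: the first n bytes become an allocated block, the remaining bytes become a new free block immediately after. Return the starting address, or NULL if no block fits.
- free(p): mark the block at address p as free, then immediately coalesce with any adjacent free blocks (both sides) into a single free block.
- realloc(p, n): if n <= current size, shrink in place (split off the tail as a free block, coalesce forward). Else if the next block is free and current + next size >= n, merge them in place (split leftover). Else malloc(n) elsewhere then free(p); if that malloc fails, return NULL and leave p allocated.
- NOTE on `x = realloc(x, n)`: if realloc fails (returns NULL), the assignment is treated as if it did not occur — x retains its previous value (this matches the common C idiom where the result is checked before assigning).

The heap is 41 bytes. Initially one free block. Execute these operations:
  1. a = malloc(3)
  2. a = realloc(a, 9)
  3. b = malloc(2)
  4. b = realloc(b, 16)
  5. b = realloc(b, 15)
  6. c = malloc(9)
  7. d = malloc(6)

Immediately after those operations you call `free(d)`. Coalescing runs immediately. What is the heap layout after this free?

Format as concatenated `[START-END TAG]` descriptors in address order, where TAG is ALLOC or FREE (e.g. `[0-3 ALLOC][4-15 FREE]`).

Op 1: a = malloc(3) -> a = 0; heap: [0-2 ALLOC][3-40 FREE]
Op 2: a = realloc(a, 9) -> a = 0; heap: [0-8 ALLOC][9-40 FREE]
Op 3: b = malloc(2) -> b = 9; heap: [0-8 ALLOC][9-10 ALLOC][11-40 FREE]
Op 4: b = realloc(b, 16) -> b = 9; heap: [0-8 ALLOC][9-24 ALLOC][25-40 FREE]
Op 5: b = realloc(b, 15) -> b = 9; heap: [0-8 ALLOC][9-23 ALLOC][24-40 FREE]
Op 6: c = malloc(9) -> c = 24; heap: [0-8 ALLOC][9-23 ALLOC][24-32 ALLOC][33-40 FREE]
Op 7: d = malloc(6) -> d = 33; heap: [0-8 ALLOC][9-23 ALLOC][24-32 ALLOC][33-38 ALLOC][39-40 FREE]
free(d): d = 33 -> block [33-38 ALLOC]; mark free, coalesce with adjacent free neighbors -> [0-8 ALLOC][9-23 ALLOC][24-32 ALLOC][33-40 FREE]

Answer: [0-8 ALLOC][9-23 ALLOC][24-32 ALLOC][33-40 FREE]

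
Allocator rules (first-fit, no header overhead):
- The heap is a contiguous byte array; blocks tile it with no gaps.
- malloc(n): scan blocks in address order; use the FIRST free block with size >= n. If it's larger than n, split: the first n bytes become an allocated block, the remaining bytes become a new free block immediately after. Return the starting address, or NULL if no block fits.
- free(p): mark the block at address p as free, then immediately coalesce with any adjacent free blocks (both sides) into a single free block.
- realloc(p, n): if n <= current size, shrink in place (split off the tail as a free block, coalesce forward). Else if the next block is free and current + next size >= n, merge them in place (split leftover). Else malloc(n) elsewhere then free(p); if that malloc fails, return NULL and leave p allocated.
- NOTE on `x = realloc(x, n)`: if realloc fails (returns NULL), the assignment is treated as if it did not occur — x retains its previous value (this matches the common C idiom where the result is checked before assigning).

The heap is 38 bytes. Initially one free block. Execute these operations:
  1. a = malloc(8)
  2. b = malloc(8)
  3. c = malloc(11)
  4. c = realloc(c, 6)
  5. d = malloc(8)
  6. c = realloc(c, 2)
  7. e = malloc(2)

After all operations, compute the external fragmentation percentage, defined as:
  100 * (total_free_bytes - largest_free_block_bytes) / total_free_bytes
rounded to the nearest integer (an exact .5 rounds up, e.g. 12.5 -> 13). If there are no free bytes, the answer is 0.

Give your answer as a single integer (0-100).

Op 1: a = malloc(8) -> a = 0; heap: [0-7 ALLOC][8-37 FREE]
Op 2: b = malloc(8) -> b = 8; heap: [0-7 ALLOC][8-15 ALLOC][16-37 FREE]
Op 3: c = malloc(11) -> c = 16; heap: [0-7 ALLOC][8-15 ALLOC][16-26 ALLOC][27-37 FREE]
Op 4: c = realloc(c, 6) -> c = 16; heap: [0-7 ALLOC][8-15 ALLOC][16-21 ALLOC][22-37 FREE]
Op 5: d = malloc(8) -> d = 22; heap: [0-7 ALLOC][8-15 ALLOC][16-21 ALLOC][22-29 ALLOC][30-37 FREE]
Op 6: c = realloc(c, 2) -> c = 16; heap: [0-7 ALLOC][8-15 ALLOC][16-17 ALLOC][18-21 FREE][22-29 ALLOC][30-37 FREE]
Op 7: e = malloc(2) -> e = 18; heap: [0-7 ALLOC][8-15 ALLOC][16-17 ALLOC][18-19 ALLOC][20-21 FREE][22-29 ALLOC][30-37 FREE]
Free blocks: [2 8] total_free=10 largest=8 -> 100*(10-8)/10 = 200/10 = 20

Answer: 20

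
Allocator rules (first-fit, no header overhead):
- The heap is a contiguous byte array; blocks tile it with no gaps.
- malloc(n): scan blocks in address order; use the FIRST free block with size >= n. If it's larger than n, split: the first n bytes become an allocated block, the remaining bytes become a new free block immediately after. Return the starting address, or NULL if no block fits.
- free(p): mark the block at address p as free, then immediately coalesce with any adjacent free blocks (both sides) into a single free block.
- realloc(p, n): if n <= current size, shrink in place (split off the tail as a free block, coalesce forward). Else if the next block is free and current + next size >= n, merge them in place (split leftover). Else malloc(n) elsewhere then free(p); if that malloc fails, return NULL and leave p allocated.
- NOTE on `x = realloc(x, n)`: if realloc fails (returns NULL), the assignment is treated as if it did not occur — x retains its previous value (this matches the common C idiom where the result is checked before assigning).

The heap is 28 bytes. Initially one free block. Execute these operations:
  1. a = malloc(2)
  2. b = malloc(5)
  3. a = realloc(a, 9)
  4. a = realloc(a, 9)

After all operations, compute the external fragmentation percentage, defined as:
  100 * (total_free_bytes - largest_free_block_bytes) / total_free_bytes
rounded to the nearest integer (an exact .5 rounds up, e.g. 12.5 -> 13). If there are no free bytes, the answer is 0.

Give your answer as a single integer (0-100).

Op 1: a = malloc(2) -> a = 0; heap: [0-1 ALLOC][2-27 FREE]
Op 2: b = malloc(5) -> b = 2; heap: [0-1 ALLOC][2-6 ALLOC][7-27 FREE]
Op 3: a = realloc(a, 9) -> a = 7; heap: [0-1 FREE][2-6 ALLOC][7-15 ALLOC][16-27 FREE]
Op 4: a = realloc(a, 9) -> a = 7; heap: [0-1 FREE][2-6 ALLOC][7-15 ALLOC][16-27 FREE]
Free blocks: [2 12] total_free=14 largest=12 -> 100*(14-12)/14 = 200/14 ≈ 14.286 -> rounds to 14

Answer: 14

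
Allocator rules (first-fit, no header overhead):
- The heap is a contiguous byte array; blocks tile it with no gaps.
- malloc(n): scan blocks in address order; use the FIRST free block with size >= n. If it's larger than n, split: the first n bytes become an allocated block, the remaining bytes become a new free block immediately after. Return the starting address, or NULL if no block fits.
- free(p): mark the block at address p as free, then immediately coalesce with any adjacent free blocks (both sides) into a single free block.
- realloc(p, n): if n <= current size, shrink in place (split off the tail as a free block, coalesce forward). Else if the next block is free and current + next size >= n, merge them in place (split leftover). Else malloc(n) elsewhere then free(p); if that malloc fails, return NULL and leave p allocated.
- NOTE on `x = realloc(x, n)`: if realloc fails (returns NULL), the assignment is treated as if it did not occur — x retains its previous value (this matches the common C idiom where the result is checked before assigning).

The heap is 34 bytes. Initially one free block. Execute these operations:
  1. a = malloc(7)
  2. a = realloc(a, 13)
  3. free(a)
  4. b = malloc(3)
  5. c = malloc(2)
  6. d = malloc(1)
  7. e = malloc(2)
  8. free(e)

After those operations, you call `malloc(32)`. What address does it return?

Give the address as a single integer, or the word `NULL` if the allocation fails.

Op 1: a = malloc(7) -> a = 0; heap: [0-6 ALLOC][7-33 FREE]
Op 2: a = realloc(a, 13) -> a = 0; heap: [0-12 ALLOC][13-33 FREE]
Op 3: free(a) -> (freed a); heap: [0-33 FREE]
Op 4: b = malloc(3) -> b = 0; heap: [0-2 ALLOC][3-33 FREE]
Op 5: c = malloc(2) -> c = 3; heap: [0-2 ALLOC][3-4 ALLOC][5-33 FREE]
Op 6: d = malloc(1) -> d = 5; heap: [0-2 ALLOC][3-4 ALLOC][5-5 ALLOC][6-33 FREE]
Op 7: e = malloc(2) -> e = 6; heap: [0-2 ALLOC][3-4 ALLOC][5-5 ALLOC][6-7 ALLOC][8-33 FREE]
Op 8: free(e) -> (freed e); heap: [0-2 ALLOC][3-4 ALLOC][5-5 ALLOC][6-33 FREE]
malloc(32): first-fit scan over [0-2 ALLOC][3-4 ALLOC][5-5 ALLOC][6-33 FREE] -> NULL

Answer: NULL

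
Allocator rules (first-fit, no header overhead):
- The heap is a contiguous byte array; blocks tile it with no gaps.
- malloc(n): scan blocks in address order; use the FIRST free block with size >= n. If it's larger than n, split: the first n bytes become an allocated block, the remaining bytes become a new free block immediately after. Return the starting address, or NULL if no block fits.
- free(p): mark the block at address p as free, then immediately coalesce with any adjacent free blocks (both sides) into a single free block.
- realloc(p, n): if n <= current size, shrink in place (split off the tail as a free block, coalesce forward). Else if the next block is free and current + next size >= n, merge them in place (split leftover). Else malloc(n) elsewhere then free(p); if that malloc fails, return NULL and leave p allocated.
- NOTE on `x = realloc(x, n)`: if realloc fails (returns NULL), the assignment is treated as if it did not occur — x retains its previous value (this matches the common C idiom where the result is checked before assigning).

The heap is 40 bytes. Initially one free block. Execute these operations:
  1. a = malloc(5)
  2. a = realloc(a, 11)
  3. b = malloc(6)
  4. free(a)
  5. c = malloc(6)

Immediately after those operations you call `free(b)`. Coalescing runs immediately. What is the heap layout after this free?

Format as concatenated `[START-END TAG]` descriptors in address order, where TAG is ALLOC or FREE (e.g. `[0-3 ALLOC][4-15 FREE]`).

Op 1: a = malloc(5) -> a = 0; heap: [0-4 ALLOC][5-39 FREE]
Op 2: a = realloc(a, 11) -> a = 0; heap: [0-10 ALLOC][11-39 FREE]
Op 3: b = malloc(6) -> b = 11; heap: [0-10 ALLOC][11-16 ALLOC][17-39 FREE]
Op 4: free(a) -> (freed a); heap: [0-10 FREE][11-16 ALLOC][17-39 FREE]
Op 5: c = malloc(6) -> c = 0; heap: [0-5 ALLOC][6-10 FREE][11-16 ALLOC][17-39 FREE]
free(b): b = 11 -> block [11-16 ALLOC]; mark free, coalesce with adjacent free neighbors -> [0-5 ALLOC][6-39 FREE]

Answer: [0-5 ALLOC][6-39 FREE]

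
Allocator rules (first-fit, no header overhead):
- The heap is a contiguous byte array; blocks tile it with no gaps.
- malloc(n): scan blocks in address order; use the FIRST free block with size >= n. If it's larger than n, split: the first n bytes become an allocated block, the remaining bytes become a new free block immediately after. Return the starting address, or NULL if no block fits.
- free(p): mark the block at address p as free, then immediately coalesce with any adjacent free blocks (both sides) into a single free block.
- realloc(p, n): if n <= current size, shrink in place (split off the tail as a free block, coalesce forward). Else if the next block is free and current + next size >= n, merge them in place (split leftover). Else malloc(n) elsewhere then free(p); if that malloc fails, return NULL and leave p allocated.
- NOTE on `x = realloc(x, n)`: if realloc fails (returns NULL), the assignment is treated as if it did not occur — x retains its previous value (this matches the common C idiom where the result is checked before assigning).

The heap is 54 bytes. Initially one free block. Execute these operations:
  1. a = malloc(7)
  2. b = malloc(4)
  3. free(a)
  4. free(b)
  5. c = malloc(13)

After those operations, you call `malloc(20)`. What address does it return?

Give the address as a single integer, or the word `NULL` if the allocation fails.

Op 1: a = malloc(7) -> a = 0; heap: [0-6 ALLOC][7-53 FREE]
Op 2: b = malloc(4) -> b = 7; heap: [0-6 ALLOC][7-10 ALLOC][11-53 FREE]
Op 3: free(a) -> (freed a); heap: [0-6 FREE][7-10 ALLOC][11-53 FREE]
Op 4: free(b) -> (freed b); heap: [0-53 FREE]
Op 5: c = malloc(13) -> c = 0; heap: [0-12 ALLOC][13-53 FREE]
malloc(20): first-fit scan over [0-12 ALLOC][13-53 FREE] -> 13

Answer: 13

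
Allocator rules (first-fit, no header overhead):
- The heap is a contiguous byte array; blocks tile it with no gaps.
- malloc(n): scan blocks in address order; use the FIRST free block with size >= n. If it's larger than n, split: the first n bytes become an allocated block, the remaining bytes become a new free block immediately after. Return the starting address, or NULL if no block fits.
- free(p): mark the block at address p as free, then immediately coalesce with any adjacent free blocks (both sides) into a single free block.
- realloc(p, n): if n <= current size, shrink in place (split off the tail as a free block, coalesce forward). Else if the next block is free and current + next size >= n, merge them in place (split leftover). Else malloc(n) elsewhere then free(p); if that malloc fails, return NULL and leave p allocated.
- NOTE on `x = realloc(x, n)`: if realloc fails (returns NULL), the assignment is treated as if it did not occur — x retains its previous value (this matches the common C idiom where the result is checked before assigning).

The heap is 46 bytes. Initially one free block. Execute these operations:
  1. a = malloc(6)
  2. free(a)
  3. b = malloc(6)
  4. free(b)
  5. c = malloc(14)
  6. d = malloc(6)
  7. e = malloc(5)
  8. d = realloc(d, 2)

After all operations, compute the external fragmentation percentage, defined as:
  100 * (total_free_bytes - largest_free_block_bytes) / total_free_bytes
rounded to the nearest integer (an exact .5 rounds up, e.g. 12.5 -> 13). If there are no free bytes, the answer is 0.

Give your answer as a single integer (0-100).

Op 1: a = malloc(6) -> a = 0; heap: [0-5 ALLOC][6-45 FREE]
Op 2: free(a) -> (freed a); heap: [0-45 FREE]
Op 3: b = malloc(6) -> b = 0; heap: [0-5 ALLOC][6-45 FREE]
Op 4: free(b) -> (freed b); heap: [0-45 FREE]
Op 5: c = malloc(14) -> c = 0; heap: [0-13 ALLOC][14-45 FREE]
Op 6: d = malloc(6) -> d = 14; heap: [0-13 ALLOC][14-19 ALLOC][20-45 FREE]
Op 7: e = malloc(5) -> e = 20; heap: [0-13 ALLOC][14-19 ALLOC][20-24 ALLOC][25-45 FREE]
Op 8: d = realloc(d, 2) -> d = 14; heap: [0-13 ALLOC][14-15 ALLOC][16-19 FREE][20-24 ALLOC][25-45 FREE]
Free blocks: [4 21] total_free=25 largest=21 -> 100*(25-21)/25 = 400/25 = 16

Answer: 16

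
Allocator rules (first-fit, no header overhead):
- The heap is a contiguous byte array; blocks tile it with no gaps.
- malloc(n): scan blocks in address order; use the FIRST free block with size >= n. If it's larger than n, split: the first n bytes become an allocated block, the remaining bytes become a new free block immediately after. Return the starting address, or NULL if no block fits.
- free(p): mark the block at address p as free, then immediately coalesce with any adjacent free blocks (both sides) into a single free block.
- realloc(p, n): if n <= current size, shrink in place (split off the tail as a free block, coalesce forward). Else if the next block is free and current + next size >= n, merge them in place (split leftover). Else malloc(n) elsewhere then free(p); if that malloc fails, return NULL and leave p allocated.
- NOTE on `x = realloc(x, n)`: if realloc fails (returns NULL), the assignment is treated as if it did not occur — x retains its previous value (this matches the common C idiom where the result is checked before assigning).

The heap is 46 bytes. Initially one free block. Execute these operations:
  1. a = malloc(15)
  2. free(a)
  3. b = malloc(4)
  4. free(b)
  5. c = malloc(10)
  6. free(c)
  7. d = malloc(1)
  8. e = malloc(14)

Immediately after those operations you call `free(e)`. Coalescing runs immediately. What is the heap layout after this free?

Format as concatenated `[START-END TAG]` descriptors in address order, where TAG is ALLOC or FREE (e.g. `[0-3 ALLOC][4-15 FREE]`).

Answer: [0-0 ALLOC][1-45 FREE]

Derivation:
Op 1: a = malloc(15) -> a = 0; heap: [0-14 ALLOC][15-45 FREE]
Op 2: free(a) -> (freed a); heap: [0-45 FREE]
Op 3: b = malloc(4) -> b = 0; heap: [0-3 ALLOC][4-45 FREE]
Op 4: free(b) -> (freed b); heap: [0-45 FREE]
Op 5: c = malloc(10) -> c = 0; heap: [0-9 ALLOC][10-45 FREE]
Op 6: free(c) -> (freed c); heap: [0-45 FREE]
Op 7: d = malloc(1) -> d = 0; heap: [0-0 ALLOC][1-45 FREE]
Op 8: e = malloc(14) -> e = 1; heap: [0-0 ALLOC][1-14 ALLOC][15-45 FREE]
free(e): e = 1 -> block [1-14 ALLOC]; mark free, coalesce with adjacent free neighbors -> [0-0 ALLOC][1-45 FREE]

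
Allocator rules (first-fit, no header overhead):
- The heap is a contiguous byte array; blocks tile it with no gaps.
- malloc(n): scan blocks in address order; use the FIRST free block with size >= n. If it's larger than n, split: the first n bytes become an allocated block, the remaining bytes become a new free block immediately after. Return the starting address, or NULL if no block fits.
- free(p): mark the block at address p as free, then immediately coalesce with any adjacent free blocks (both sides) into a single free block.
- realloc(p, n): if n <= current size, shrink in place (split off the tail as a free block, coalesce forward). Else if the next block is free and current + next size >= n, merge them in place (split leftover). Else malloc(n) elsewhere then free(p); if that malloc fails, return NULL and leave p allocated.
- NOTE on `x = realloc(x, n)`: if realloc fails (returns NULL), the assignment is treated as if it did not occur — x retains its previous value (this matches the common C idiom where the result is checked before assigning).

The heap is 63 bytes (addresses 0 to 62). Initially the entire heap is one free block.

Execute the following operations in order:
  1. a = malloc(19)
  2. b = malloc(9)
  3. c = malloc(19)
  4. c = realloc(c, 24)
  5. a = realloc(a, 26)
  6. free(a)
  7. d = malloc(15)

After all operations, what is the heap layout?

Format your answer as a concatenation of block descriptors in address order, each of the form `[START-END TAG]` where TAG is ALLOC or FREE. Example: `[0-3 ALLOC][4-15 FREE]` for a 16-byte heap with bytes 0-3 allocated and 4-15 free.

Op 1: a = malloc(19) -> a = 0; heap: [0-18 ALLOC][19-62 FREE]
Op 2: b = malloc(9) -> b = 19; heap: [0-18 ALLOC][19-27 ALLOC][28-62 FREE]
Op 3: c = malloc(19) -> c = 28; heap: [0-18 ALLOC][19-27 ALLOC][28-46 ALLOC][47-62 FREE]
Op 4: c = realloc(c, 24) -> c = 28; heap: [0-18 ALLOC][19-27 ALLOC][28-51 ALLOC][52-62 FREE]
Op 5: a = realloc(a, 26) -> NULL (a unchanged); heap: [0-18 ALLOC][19-27 ALLOC][28-51 ALLOC][52-62 FREE]
Op 6: free(a) -> (freed a); heap: [0-18 FREE][19-27 ALLOC][28-51 ALLOC][52-62 FREE]
Op 7: d = malloc(15) -> d = 0; heap: [0-14 ALLOC][15-18 FREE][19-27 ALLOC][28-51 ALLOC][52-62 FREE]

Answer: [0-14 ALLOC][15-18 FREE][19-27 ALLOC][28-51 ALLOC][52-62 FREE]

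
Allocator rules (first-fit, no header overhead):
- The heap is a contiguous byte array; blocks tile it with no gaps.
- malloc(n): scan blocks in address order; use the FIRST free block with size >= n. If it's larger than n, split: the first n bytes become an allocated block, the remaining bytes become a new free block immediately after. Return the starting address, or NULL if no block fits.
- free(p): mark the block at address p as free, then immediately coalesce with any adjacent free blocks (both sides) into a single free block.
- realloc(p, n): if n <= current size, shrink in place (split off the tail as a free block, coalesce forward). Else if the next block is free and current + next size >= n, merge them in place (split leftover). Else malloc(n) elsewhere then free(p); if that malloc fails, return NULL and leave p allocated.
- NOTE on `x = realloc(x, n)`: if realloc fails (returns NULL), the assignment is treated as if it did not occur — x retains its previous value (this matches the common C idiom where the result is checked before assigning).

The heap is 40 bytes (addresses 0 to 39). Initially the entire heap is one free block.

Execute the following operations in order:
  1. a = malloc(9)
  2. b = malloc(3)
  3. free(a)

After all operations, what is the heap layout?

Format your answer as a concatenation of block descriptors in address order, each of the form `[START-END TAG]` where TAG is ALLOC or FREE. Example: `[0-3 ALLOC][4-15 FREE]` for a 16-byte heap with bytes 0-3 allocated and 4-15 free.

Op 1: a = malloc(9) -> a = 0; heap: [0-8 ALLOC][9-39 FREE]
Op 2: b = malloc(3) -> b = 9; heap: [0-8 ALLOC][9-11 ALLOC][12-39 FREE]
Op 3: free(a) -> (freed a); heap: [0-8 FREE][9-11 ALLOC][12-39 FREE]

Answer: [0-8 FREE][9-11 ALLOC][12-39 FREE]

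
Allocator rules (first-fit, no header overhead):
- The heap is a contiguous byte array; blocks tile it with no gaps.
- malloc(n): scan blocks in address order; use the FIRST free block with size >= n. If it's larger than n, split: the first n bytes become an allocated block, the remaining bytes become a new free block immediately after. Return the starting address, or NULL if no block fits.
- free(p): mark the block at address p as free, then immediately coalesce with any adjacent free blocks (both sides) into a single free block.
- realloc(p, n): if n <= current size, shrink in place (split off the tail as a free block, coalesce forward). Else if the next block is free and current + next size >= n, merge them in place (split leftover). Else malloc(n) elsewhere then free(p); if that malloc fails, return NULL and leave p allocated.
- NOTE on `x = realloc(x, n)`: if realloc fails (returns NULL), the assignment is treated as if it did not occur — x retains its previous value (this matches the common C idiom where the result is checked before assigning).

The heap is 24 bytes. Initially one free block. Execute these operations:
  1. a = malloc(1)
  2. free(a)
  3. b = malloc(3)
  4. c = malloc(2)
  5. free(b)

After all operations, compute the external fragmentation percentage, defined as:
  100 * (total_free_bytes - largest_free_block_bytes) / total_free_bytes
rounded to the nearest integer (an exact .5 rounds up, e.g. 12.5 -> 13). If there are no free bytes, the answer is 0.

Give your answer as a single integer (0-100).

Op 1: a = malloc(1) -> a = 0; heap: [0-0 ALLOC][1-23 FREE]
Op 2: free(a) -> (freed a); heap: [0-23 FREE]
Op 3: b = malloc(3) -> b = 0; heap: [0-2 ALLOC][3-23 FREE]
Op 4: c = malloc(2) -> c = 3; heap: [0-2 ALLOC][3-4 ALLOC][5-23 FREE]
Op 5: free(b) -> (freed b); heap: [0-2 FREE][3-4 ALLOC][5-23 FREE]
Free blocks: [3 19] total_free=22 largest=19 -> 100*(22-19)/22 = 300/22 ≈ 13.636 -> rounds to 14

Answer: 14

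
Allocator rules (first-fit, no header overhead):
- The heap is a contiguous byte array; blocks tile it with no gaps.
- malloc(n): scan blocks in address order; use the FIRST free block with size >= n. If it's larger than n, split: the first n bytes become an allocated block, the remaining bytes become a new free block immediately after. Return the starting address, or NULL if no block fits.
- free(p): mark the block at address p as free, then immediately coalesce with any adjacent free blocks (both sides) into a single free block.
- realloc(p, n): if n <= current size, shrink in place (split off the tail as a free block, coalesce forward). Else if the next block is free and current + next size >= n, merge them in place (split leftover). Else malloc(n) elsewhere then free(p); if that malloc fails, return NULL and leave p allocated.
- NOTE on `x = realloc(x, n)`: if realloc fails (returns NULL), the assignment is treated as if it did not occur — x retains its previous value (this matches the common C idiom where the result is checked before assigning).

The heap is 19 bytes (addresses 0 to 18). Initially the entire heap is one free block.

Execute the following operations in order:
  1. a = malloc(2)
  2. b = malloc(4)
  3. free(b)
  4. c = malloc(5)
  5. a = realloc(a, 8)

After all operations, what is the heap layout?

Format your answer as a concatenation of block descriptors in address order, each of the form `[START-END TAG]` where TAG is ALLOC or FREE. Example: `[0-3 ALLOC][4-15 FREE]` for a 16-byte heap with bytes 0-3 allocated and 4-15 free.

Answer: [0-1 FREE][2-6 ALLOC][7-14 ALLOC][15-18 FREE]

Derivation:
Op 1: a = malloc(2) -> a = 0; heap: [0-1 ALLOC][2-18 FREE]
Op 2: b = malloc(4) -> b = 2; heap: [0-1 ALLOC][2-5 ALLOC][6-18 FREE]
Op 3: free(b) -> (freed b); heap: [0-1 ALLOC][2-18 FREE]
Op 4: c = malloc(5) -> c = 2; heap: [0-1 ALLOC][2-6 ALLOC][7-18 FREE]
Op 5: a = realloc(a, 8) -> a = 7; heap: [0-1 FREE][2-6 ALLOC][7-14 ALLOC][15-18 FREE]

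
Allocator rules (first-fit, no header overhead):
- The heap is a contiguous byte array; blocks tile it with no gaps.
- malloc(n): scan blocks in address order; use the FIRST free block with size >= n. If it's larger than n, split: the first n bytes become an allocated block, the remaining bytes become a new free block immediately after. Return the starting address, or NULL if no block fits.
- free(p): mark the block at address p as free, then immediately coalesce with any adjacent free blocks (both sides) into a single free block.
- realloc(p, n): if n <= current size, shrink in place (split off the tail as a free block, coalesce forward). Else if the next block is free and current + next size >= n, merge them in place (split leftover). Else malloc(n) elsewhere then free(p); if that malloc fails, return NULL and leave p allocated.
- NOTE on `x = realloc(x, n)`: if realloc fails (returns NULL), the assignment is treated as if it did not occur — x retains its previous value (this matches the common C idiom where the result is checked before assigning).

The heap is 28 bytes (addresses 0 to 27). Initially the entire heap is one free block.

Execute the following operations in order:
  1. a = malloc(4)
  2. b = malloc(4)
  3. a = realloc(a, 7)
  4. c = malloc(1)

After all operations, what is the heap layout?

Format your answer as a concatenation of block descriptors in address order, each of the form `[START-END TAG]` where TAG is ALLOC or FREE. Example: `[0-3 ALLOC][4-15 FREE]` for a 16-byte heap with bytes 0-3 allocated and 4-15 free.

Op 1: a = malloc(4) -> a = 0; heap: [0-3 ALLOC][4-27 FREE]
Op 2: b = malloc(4) -> b = 4; heap: [0-3 ALLOC][4-7 ALLOC][8-27 FREE]
Op 3: a = realloc(a, 7) -> a = 8; heap: [0-3 FREE][4-7 ALLOC][8-14 ALLOC][15-27 FREE]
Op 4: c = malloc(1) -> c = 0; heap: [0-0 ALLOC][1-3 FREE][4-7 ALLOC][8-14 ALLOC][15-27 FREE]

Answer: [0-0 ALLOC][1-3 FREE][4-7 ALLOC][8-14 ALLOC][15-27 FREE]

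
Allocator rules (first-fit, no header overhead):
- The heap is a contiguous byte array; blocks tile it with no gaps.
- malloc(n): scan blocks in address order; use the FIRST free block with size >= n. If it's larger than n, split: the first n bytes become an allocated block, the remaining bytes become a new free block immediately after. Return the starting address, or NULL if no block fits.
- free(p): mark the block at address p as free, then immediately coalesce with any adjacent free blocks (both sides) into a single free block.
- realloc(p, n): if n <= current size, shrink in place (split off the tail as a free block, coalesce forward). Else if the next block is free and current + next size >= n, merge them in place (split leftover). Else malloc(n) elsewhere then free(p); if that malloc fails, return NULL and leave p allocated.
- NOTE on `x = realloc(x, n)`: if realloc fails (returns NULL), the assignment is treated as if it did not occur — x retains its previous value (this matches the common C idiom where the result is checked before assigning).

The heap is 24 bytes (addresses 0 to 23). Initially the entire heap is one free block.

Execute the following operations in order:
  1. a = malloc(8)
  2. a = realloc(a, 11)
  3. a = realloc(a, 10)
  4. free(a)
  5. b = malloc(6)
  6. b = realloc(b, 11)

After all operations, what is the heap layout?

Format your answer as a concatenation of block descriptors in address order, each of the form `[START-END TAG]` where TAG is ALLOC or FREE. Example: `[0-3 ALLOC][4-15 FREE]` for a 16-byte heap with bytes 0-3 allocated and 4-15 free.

Answer: [0-10 ALLOC][11-23 FREE]

Derivation:
Op 1: a = malloc(8) -> a = 0; heap: [0-7 ALLOC][8-23 FREE]
Op 2: a = realloc(a, 11) -> a = 0; heap: [0-10 ALLOC][11-23 FREE]
Op 3: a = realloc(a, 10) -> a = 0; heap: [0-9 ALLOC][10-23 FREE]
Op 4: free(a) -> (freed a); heap: [0-23 FREE]
Op 5: b = malloc(6) -> b = 0; heap: [0-5 ALLOC][6-23 FREE]
Op 6: b = realloc(b, 11) -> b = 0; heap: [0-10 ALLOC][11-23 FREE]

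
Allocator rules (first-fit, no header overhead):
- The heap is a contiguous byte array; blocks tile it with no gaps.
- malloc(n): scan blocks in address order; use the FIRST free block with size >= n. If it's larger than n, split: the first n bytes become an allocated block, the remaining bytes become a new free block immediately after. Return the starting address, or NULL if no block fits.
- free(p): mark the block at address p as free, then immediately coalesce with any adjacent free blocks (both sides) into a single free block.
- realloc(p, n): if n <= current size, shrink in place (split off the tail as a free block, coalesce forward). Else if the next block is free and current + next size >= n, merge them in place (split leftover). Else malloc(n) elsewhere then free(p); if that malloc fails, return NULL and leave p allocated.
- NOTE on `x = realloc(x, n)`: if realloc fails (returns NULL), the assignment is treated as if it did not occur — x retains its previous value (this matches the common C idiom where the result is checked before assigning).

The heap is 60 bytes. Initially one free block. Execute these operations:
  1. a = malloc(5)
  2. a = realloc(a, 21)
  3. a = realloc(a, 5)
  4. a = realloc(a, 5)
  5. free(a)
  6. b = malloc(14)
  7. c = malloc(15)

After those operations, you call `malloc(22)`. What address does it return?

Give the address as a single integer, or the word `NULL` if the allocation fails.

Op 1: a = malloc(5) -> a = 0; heap: [0-4 ALLOC][5-59 FREE]
Op 2: a = realloc(a, 21) -> a = 0; heap: [0-20 ALLOC][21-59 FREE]
Op 3: a = realloc(a, 5) -> a = 0; heap: [0-4 ALLOC][5-59 FREE]
Op 4: a = realloc(a, 5) -> a = 0; heap: [0-4 ALLOC][5-59 FREE]
Op 5: free(a) -> (freed a); heap: [0-59 FREE]
Op 6: b = malloc(14) -> b = 0; heap: [0-13 ALLOC][14-59 FREE]
Op 7: c = malloc(15) -> c = 14; heap: [0-13 ALLOC][14-28 ALLOC][29-59 FREE]
malloc(22): first-fit scan over [0-13 ALLOC][14-28 ALLOC][29-59 FREE] -> 29

Answer: 29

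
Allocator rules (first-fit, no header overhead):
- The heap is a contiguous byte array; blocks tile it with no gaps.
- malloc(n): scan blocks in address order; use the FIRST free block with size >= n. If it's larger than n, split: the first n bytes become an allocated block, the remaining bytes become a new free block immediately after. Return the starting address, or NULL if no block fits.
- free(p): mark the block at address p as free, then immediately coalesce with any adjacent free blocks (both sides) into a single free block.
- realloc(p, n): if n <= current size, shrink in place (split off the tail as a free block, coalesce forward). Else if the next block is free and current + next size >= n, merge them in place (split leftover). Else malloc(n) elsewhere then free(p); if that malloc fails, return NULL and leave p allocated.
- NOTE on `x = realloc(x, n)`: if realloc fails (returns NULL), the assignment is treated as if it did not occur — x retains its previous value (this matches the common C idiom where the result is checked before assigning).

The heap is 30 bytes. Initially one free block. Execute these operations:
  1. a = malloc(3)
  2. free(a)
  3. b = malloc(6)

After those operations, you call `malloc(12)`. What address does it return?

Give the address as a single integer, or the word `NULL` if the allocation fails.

Answer: 6

Derivation:
Op 1: a = malloc(3) -> a = 0; heap: [0-2 ALLOC][3-29 FREE]
Op 2: free(a) -> (freed a); heap: [0-29 FREE]
Op 3: b = malloc(6) -> b = 0; heap: [0-5 ALLOC][6-29 FREE]
malloc(12): first-fit scan over [0-5 ALLOC][6-29 FREE] -> 6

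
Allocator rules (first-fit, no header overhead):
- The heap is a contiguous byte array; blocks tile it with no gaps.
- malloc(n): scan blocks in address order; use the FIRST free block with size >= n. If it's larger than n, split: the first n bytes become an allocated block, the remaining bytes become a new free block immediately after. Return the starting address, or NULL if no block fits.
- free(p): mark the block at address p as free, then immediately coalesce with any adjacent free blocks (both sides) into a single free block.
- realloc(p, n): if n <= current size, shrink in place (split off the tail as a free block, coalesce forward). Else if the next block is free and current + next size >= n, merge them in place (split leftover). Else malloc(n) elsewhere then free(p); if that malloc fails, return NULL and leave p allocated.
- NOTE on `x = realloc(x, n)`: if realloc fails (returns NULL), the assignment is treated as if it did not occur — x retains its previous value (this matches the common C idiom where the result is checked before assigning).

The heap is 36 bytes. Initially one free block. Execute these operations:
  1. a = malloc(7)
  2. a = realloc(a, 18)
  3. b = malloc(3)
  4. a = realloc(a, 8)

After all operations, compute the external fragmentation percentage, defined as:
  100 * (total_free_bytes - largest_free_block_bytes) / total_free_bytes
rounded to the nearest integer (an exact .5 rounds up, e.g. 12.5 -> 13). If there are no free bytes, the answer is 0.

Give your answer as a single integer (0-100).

Op 1: a = malloc(7) -> a = 0; heap: [0-6 ALLOC][7-35 FREE]
Op 2: a = realloc(a, 18) -> a = 0; heap: [0-17 ALLOC][18-35 FREE]
Op 3: b = malloc(3) -> b = 18; heap: [0-17 ALLOC][18-20 ALLOC][21-35 FREE]
Op 4: a = realloc(a, 8) -> a = 0; heap: [0-7 ALLOC][8-17 FREE][18-20 ALLOC][21-35 FREE]
Free blocks: [10 15] total_free=25 largest=15 -> 100*(25-15)/25 = 1000/25 = 40

Answer: 40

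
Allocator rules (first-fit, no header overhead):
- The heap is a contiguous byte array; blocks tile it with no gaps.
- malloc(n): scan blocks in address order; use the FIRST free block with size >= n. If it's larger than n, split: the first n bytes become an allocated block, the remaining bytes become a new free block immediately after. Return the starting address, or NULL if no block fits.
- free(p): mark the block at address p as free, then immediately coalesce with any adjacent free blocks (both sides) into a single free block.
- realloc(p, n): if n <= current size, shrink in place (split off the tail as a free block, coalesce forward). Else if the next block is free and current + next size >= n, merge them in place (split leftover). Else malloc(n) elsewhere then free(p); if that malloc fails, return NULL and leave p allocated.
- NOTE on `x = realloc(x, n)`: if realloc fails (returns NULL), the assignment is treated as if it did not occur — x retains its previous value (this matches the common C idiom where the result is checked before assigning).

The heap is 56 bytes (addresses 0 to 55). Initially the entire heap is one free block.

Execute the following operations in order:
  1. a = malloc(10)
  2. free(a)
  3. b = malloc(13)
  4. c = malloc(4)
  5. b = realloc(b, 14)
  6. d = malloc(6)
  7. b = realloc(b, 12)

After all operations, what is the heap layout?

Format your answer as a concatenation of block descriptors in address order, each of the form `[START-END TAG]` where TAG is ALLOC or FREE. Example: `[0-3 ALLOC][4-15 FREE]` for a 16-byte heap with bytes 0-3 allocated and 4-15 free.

Answer: [0-5 ALLOC][6-12 FREE][13-16 ALLOC][17-28 ALLOC][29-55 FREE]

Derivation:
Op 1: a = malloc(10) -> a = 0; heap: [0-9 ALLOC][10-55 FREE]
Op 2: free(a) -> (freed a); heap: [0-55 FREE]
Op 3: b = malloc(13) -> b = 0; heap: [0-12 ALLOC][13-55 FREE]
Op 4: c = malloc(4) -> c = 13; heap: [0-12 ALLOC][13-16 ALLOC][17-55 FREE]
Op 5: b = realloc(b, 14) -> b = 17; heap: [0-12 FREE][13-16 ALLOC][17-30 ALLOC][31-55 FREE]
Op 6: d = malloc(6) -> d = 0; heap: [0-5 ALLOC][6-12 FREE][13-16 ALLOC][17-30 ALLOC][31-55 FREE]
Op 7: b = realloc(b, 12) -> b = 17; heap: [0-5 ALLOC][6-12 FREE][13-16 ALLOC][17-28 ALLOC][29-55 FREE]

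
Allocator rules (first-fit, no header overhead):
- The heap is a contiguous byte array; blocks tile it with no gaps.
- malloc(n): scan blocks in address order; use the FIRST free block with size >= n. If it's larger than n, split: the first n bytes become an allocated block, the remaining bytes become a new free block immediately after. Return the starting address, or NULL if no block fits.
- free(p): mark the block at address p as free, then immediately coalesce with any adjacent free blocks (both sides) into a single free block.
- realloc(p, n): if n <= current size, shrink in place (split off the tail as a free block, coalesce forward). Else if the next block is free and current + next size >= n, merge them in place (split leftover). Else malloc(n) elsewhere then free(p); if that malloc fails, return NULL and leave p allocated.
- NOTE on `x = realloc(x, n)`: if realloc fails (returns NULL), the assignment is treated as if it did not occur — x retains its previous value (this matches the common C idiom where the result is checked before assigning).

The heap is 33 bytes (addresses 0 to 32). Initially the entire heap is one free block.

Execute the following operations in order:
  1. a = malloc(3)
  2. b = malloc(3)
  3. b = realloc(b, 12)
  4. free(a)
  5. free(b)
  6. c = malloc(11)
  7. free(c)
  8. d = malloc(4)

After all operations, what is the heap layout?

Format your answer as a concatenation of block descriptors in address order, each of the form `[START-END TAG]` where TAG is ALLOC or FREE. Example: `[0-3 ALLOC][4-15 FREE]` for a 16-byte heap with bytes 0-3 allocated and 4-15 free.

Op 1: a = malloc(3) -> a = 0; heap: [0-2 ALLOC][3-32 FREE]
Op 2: b = malloc(3) -> b = 3; heap: [0-2 ALLOC][3-5 ALLOC][6-32 FREE]
Op 3: b = realloc(b, 12) -> b = 3; heap: [0-2 ALLOC][3-14 ALLOC][15-32 FREE]
Op 4: free(a) -> (freed a); heap: [0-2 FREE][3-14 ALLOC][15-32 FREE]
Op 5: free(b) -> (freed b); heap: [0-32 FREE]
Op 6: c = malloc(11) -> c = 0; heap: [0-10 ALLOC][11-32 FREE]
Op 7: free(c) -> (freed c); heap: [0-32 FREE]
Op 8: d = malloc(4) -> d = 0; heap: [0-3 ALLOC][4-32 FREE]

Answer: [0-3 ALLOC][4-32 FREE]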